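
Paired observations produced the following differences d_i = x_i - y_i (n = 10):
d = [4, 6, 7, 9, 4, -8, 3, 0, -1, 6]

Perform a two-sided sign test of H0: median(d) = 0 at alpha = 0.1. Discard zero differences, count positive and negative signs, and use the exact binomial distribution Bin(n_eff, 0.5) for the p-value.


Step 1: Discard zero differences. Original n = 10; n_eff = number of nonzero differences = 9.
Nonzero differences (with sign): +4, +6, +7, +9, +4, -8, +3, -1, +6
Step 2: Count signs: positive = 7, negative = 2.
Step 3: Under H0: P(positive) = 0.5, so the number of positives S ~ Bin(9, 0.5).
Step 4: Two-sided exact p-value = sum of Bin(9,0.5) probabilities at or below the observed probability = 0.179688.
Step 5: alpha = 0.1. fail to reject H0.

n_eff = 9, pos = 7, neg = 2, p = 0.179688, fail to reject H0.


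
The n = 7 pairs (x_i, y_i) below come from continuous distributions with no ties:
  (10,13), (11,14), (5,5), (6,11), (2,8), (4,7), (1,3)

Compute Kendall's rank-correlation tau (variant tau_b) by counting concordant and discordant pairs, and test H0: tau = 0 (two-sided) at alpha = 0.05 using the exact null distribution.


Step 1: Enumerate the 21 unordered pairs (i,j) with i<j and classify each by sign(x_j-x_i) * sign(y_j-y_i).
  (1,2):dx=+1,dy=+1->C; (1,3):dx=-5,dy=-8->C; (1,4):dx=-4,dy=-2->C; (1,5):dx=-8,dy=-5->C
  (1,6):dx=-6,dy=-6->C; (1,7):dx=-9,dy=-10->C; (2,3):dx=-6,dy=-9->C; (2,4):dx=-5,dy=-3->C
  (2,5):dx=-9,dy=-6->C; (2,6):dx=-7,dy=-7->C; (2,7):dx=-10,dy=-11->C; (3,4):dx=+1,dy=+6->C
  (3,5):dx=-3,dy=+3->D; (3,6):dx=-1,dy=+2->D; (3,7):dx=-4,dy=-2->C; (4,5):dx=-4,dy=-3->C
  (4,6):dx=-2,dy=-4->C; (4,7):dx=-5,dy=-8->C; (5,6):dx=+2,dy=-1->D; (5,7):dx=-1,dy=-5->C
  (6,7):dx=-3,dy=-4->C
Step 2: C = 18, D = 3, total pairs = 21.
Step 3: tau = (C - D)/(n(n-1)/2) = (18 - 3)/21 = 0.714286.
Step 4: Exact two-sided p-value (enumerate n! = 5040 permutations of y under H0): p = 0.030159.
Step 5: alpha = 0.05. reject H0.

tau_b = 0.7143 (C=18, D=3), p = 0.030159, reject H0.


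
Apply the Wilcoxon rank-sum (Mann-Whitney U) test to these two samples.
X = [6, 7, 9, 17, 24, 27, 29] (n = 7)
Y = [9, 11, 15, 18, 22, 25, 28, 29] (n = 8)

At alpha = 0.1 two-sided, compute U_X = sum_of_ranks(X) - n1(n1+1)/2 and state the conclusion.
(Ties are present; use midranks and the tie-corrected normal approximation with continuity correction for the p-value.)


Step 1: Combine and sort all 15 observations; assign midranks.
sorted (value, group): (6,X), (7,X), (9,X), (9,Y), (11,Y), (15,Y), (17,X), (18,Y), (22,Y), (24,X), (25,Y), (27,X), (28,Y), (29,X), (29,Y)
ranks: 6->1, 7->2, 9->3.5, 9->3.5, 11->5, 15->6, 17->7, 18->8, 22->9, 24->10, 25->11, 27->12, 28->13, 29->14.5, 29->14.5
Step 2: Rank sum for X: R1 = 1 + 2 + 3.5 + 7 + 10 + 12 + 14.5 = 50.
Step 3: U_X = R1 - n1(n1+1)/2 = 50 - 7*8/2 = 50 - 28 = 22.
       U_Y = n1*n2 - U_X = 56 - 22 = 34.
Step 4: Ties are present, so use the tie-corrected normal approximation (with continuity correction) for the p-value.
Step 5: p-value = 0.523707; compare to alpha = 0.1. fail to reject H0.

U_X = 22, p = 0.523707, fail to reject H0 at alpha = 0.1.


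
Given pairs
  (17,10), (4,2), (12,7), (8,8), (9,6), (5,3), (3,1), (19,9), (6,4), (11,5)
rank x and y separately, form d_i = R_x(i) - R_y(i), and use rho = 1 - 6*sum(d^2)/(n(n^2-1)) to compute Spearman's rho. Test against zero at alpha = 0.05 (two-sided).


Step 1: Rank x and y separately (midranks; no ties here).
rank(x): 17->9, 4->2, 12->8, 8->5, 9->6, 5->3, 3->1, 19->10, 6->4, 11->7
rank(y): 10->10, 2->2, 7->7, 8->8, 6->6, 3->3, 1->1, 9->9, 4->4, 5->5
Step 2: d_i = R_x(i) - R_y(i); compute d_i^2.
  (9-10)^2=1, (2-2)^2=0, (8-7)^2=1, (5-8)^2=9, (6-6)^2=0, (3-3)^2=0, (1-1)^2=0, (10-9)^2=1, (4-4)^2=0, (7-5)^2=4
sum(d^2) = 16.
Step 3: rho = 1 - 6*16 / (10*(10^2 - 1)) = 1 - 96/990 = 0.903030.
Step 4: Under H0, t = rho * sqrt((n-2)/(1-rho^2)) = 5.9457 ~ t(8).
Step 5: Two-sided p-value from the t-distribution with 8 df = 0.000344.
Step 6: alpha = 0.05. reject H0.

rho = 0.9030, p = 0.000344, reject H0 at alpha = 0.05.


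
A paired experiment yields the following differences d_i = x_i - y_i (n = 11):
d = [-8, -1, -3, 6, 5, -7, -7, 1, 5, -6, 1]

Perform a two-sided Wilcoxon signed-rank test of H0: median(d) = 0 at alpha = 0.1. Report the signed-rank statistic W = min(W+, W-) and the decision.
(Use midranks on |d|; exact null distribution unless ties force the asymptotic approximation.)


Step 1: Drop any zero differences (none here) and take |d_i|.
|d| = [8, 1, 3, 6, 5, 7, 7, 1, 5, 6, 1]
Step 2: Midrank |d_i| (ties get averaged ranks).
ranks: |8|->11, |1|->2, |3|->4, |6|->7.5, |5|->5.5, |7|->9.5, |7|->9.5, |1|->2, |5|->5.5, |6|->7.5, |1|->2
Step 3: Attach original signs; sum ranks with positive sign and with negative sign.
W+ = 7.5 + 5.5 + 2 + 5.5 + 2 = 22.5
W- = 11 + 2 + 4 + 9.5 + 9.5 + 7.5 = 43.5
(Check: W+ + W- = 66 should equal n(n+1)/2 = 66.)
Step 4: Test statistic W = min(W+, W-) = 22.5.
Step 5: Ties in |d|, so use the tie-corrected normal approximation.
        E[W] = n(n+1)/4 = 11*12/4 = 33.
        Tie groups: |d|=1 (t=3), |d|=5 (t=2), |d|=6 (t=2), |d|=7 (t=2); sum(t^3 - t) = 42.
        Var[W] = n(n+1)(2n+1)/24 - sum(t^3-t)/48 = 3036/24 - 42/48 = 125.625.
        z = (W - E[W]) / sqrt(Var[W]) = (22.5 - 33) / 11.2083 = -0.9368.
        Two-sided p = 2*Phi(z) = 0.348857.
Step 6: alpha = 0.1. fail to reject H0.

W+ = 22.5, W- = 43.5, W = min = 22.5, p = 0.348857, fail to reject H0.


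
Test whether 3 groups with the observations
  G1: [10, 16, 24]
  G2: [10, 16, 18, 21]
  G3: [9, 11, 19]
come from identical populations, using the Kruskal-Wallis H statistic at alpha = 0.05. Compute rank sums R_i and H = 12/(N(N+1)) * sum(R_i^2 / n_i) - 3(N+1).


Step 1: Combine all N = 10 observations and assign midranks.
sorted (value, group, rank): (9,G3,1), (10,G1,2.5), (10,G2,2.5), (11,G3,4), (16,G1,5.5), (16,G2,5.5), (18,G2,7), (19,G3,8), (21,G2,9), (24,G1,10)
Step 2: Sum ranks within each group.
R_1 = 18 (n_1 = 3)
R_2 = 24 (n_2 = 4)
R_3 = 13 (n_3 = 3)
Step 3: H = 12/(N(N+1)) * sum(R_i^2/n_i) - 3(N+1)
     = 12/(10*11) * (18^2/3 + 24^2/4 + 13^2/3) - 3*11
     = 0.109091 * 308.333 - 33
     = 0.636364.
Step 4: Ties present; correction factor C = 1 - 12/(10^3 - 10) = 0.987879. Corrected H = 0.636364 / 0.987879 = 0.644172.
Step 5: Under H0, H ~ chi^2(2); p-value = 0.724636.
Step 6: alpha = 0.05. fail to reject H0.

H = 0.6442, df = 2, p = 0.724636, fail to reject H0.


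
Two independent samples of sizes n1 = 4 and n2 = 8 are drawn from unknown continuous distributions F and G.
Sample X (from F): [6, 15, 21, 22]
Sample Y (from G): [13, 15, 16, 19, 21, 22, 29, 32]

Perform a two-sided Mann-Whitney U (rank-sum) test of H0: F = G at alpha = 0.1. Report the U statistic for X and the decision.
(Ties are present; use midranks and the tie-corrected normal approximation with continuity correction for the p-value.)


Step 1: Combine and sort all 12 observations; assign midranks.
sorted (value, group): (6,X), (13,Y), (15,X), (15,Y), (16,Y), (19,Y), (21,X), (21,Y), (22,X), (22,Y), (29,Y), (32,Y)
ranks: 6->1, 13->2, 15->3.5, 15->3.5, 16->5, 19->6, 21->7.5, 21->7.5, 22->9.5, 22->9.5, 29->11, 32->12
Step 2: Rank sum for X: R1 = 1 + 3.5 + 7.5 + 9.5 = 21.5.
Step 3: U_X = R1 - n1(n1+1)/2 = 21.5 - 4*5/2 = 21.5 - 10 = 11.5.
       U_Y = n1*n2 - U_X = 32 - 11.5 = 20.5.
Step 4: Ties are present, so use the tie-corrected normal approximation (with continuity correction) for the p-value.
Step 5: p-value = 0.494634; compare to alpha = 0.1. fail to reject H0.

U_X = 11.5, p = 0.494634, fail to reject H0 at alpha = 0.1.


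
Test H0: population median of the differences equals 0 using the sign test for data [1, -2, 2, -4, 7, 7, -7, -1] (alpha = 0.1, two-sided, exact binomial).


Step 1: Discard zero differences. Original n = 8; n_eff = number of nonzero differences = 8.
Nonzero differences (with sign): +1, -2, +2, -4, +7, +7, -7, -1
Step 2: Count signs: positive = 4, negative = 4.
Step 3: Under H0: P(positive) = 0.5, so the number of positives S ~ Bin(8, 0.5).
Step 4: Two-sided exact p-value = sum of Bin(8,0.5) probabilities at or below the observed probability = 1.000000.
Step 5: alpha = 0.1. fail to reject H0.

n_eff = 8, pos = 4, neg = 4, p = 1.000000, fail to reject H0.


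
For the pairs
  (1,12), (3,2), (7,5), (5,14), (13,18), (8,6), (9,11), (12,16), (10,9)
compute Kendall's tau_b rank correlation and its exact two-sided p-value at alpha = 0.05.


Step 1: Enumerate the 36 unordered pairs (i,j) with i<j and classify each by sign(x_j-x_i) * sign(y_j-y_i).
  (1,2):dx=+2,dy=-10->D; (1,3):dx=+6,dy=-7->D; (1,4):dx=+4,dy=+2->C; (1,5):dx=+12,dy=+6->C
  (1,6):dx=+7,dy=-6->D; (1,7):dx=+8,dy=-1->D; (1,8):dx=+11,dy=+4->C; (1,9):dx=+9,dy=-3->D
  (2,3):dx=+4,dy=+3->C; (2,4):dx=+2,dy=+12->C; (2,5):dx=+10,dy=+16->C; (2,6):dx=+5,dy=+4->C
  (2,7):dx=+6,dy=+9->C; (2,8):dx=+9,dy=+14->C; (2,9):dx=+7,dy=+7->C; (3,4):dx=-2,dy=+9->D
  (3,5):dx=+6,dy=+13->C; (3,6):dx=+1,dy=+1->C; (3,7):dx=+2,dy=+6->C; (3,8):dx=+5,dy=+11->C
  (3,9):dx=+3,dy=+4->C; (4,5):dx=+8,dy=+4->C; (4,6):dx=+3,dy=-8->D; (4,7):dx=+4,dy=-3->D
  (4,8):dx=+7,dy=+2->C; (4,9):dx=+5,dy=-5->D; (5,6):dx=-5,dy=-12->C; (5,7):dx=-4,dy=-7->C
  (5,8):dx=-1,dy=-2->C; (5,9):dx=-3,dy=-9->C; (6,7):dx=+1,dy=+5->C; (6,8):dx=+4,dy=+10->C
  (6,9):dx=+2,dy=+3->C; (7,8):dx=+3,dy=+5->C; (7,9):dx=+1,dy=-2->D; (8,9):dx=-2,dy=-7->C
Step 2: C = 26, D = 10, total pairs = 36.
Step 3: tau = (C - D)/(n(n-1)/2) = (26 - 10)/36 = 0.444444.
Step 4: Exact two-sided p-value (enumerate n! = 362880 permutations of y under H0): p = 0.119439.
Step 5: alpha = 0.05. fail to reject H0.

tau_b = 0.4444 (C=26, D=10), p = 0.119439, fail to reject H0.


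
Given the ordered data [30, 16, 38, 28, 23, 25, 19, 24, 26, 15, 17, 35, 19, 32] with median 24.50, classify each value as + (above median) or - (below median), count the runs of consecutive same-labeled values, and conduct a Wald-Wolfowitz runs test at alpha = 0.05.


Step 1: Compute median = 24.50; label A = above, B = below.
Labels in order: ABAABABBABBABA  (n_A = 7, n_B = 7)
Step 2: Count runs R = 11.
Step 3: Under H0 (random ordering), E[R] = 2*n_A*n_B/(n_A+n_B) + 1 = 2*7*7/14 + 1 = 8.0000.
        Var[R] = 2*n_A*n_B*(2*n_A*n_B - n_A - n_B) / ((n_A+n_B)^2 * (n_A+n_B-1)) = 8232/2548 = 3.2308.
        SD[R] = 1.7974.
Step 4: Continuity-corrected z = (R - 0.5 - E[R]) / SD[R] = (11 - 0.5 - 8.0000) / 1.7974 = 1.3909.
Step 5: Two-sided p-value via normal approximation = 2*(1 - Phi(|z|)) = 0.164264.
Step 6: alpha = 0.05. fail to reject H0.

R = 11, z = 1.3909, p = 0.164264, fail to reject H0.


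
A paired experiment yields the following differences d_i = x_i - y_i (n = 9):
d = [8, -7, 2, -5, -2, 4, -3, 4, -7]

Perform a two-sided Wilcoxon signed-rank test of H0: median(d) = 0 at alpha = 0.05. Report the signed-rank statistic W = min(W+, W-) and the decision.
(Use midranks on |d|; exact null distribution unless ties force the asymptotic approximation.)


Step 1: Drop any zero differences (none here) and take |d_i|.
|d| = [8, 7, 2, 5, 2, 4, 3, 4, 7]
Step 2: Midrank |d_i| (ties get averaged ranks).
ranks: |8|->9, |7|->7.5, |2|->1.5, |5|->6, |2|->1.5, |4|->4.5, |3|->3, |4|->4.5, |7|->7.5
Step 3: Attach original signs; sum ranks with positive sign and with negative sign.
W+ = 9 + 1.5 + 4.5 + 4.5 = 19.5
W- = 7.5 + 6 + 1.5 + 3 + 7.5 = 25.5
(Check: W+ + W- = 45 should equal n(n+1)/2 = 45.)
Step 4: Test statistic W = min(W+, W-) = 19.5.
Step 5: Ties in |d|, so use the tie-corrected normal approximation.
        E[W] = n(n+1)/4 = 9*10/4 = 22.5.
        Tie groups: |d|=2 (t=2), |d|=4 (t=2), |d|=7 (t=2); sum(t^3 - t) = 18.
        Var[W] = n(n+1)(2n+1)/24 - sum(t^3-t)/48 = 1710/24 - 18/48 = 70.875.
        z = (W - E[W]) / sqrt(Var[W]) = (19.5 - 22.5) / 8.4187 = -0.3563.
        Two-sided p = 2*Phi(z) = 0.721580.
Step 6: alpha = 0.05. fail to reject H0.

W+ = 19.5, W- = 25.5, W = min = 19.5, p = 0.721580, fail to reject H0.


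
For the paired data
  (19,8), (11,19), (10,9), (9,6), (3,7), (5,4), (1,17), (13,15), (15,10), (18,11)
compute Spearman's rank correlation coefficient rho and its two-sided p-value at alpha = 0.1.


Step 1: Rank x and y separately (midranks; no ties here).
rank(x): 19->10, 11->6, 10->5, 9->4, 3->2, 5->3, 1->1, 13->7, 15->8, 18->9
rank(y): 8->4, 19->10, 9->5, 6->2, 7->3, 4->1, 17->9, 15->8, 10->6, 11->7
Step 2: d_i = R_x(i) - R_y(i); compute d_i^2.
  (10-4)^2=36, (6-10)^2=16, (5-5)^2=0, (4-2)^2=4, (2-3)^2=1, (3-1)^2=4, (1-9)^2=64, (7-8)^2=1, (8-6)^2=4, (9-7)^2=4
sum(d^2) = 134.
Step 3: rho = 1 - 6*134 / (10*(10^2 - 1)) = 1 - 804/990 = 0.187879.
Step 4: Under H0, t = rho * sqrt((n-2)/(1-rho^2)) = 0.5410 ~ t(8).
Step 5: Two-sided p-value from the t-distribution with 8 df = 0.603218.
Step 6: alpha = 0.1. fail to reject H0.

rho = 0.1879, p = 0.603218, fail to reject H0 at alpha = 0.1.


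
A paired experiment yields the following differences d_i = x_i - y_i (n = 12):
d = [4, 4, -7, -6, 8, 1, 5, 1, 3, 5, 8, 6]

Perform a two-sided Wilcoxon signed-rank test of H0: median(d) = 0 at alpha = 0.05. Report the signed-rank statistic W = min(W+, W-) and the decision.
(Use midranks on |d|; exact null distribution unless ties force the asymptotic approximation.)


Step 1: Drop any zero differences (none here) and take |d_i|.
|d| = [4, 4, 7, 6, 8, 1, 5, 1, 3, 5, 8, 6]
Step 2: Midrank |d_i| (ties get averaged ranks).
ranks: |4|->4.5, |4|->4.5, |7|->10, |6|->8.5, |8|->11.5, |1|->1.5, |5|->6.5, |1|->1.5, |3|->3, |5|->6.5, |8|->11.5, |6|->8.5
Step 3: Attach original signs; sum ranks with positive sign and with negative sign.
W+ = 4.5 + 4.5 + 11.5 + 1.5 + 6.5 + 1.5 + 3 + 6.5 + 11.5 + 8.5 = 59.5
W- = 10 + 8.5 = 18.5
(Check: W+ + W- = 78 should equal n(n+1)/2 = 78.)
Step 4: Test statistic W = min(W+, W-) = 18.5.
Step 5: Ties in |d|, so use the tie-corrected normal approximation.
        E[W] = n(n+1)/4 = 12*13/4 = 39.
        Tie groups: |d|=1 (t=2), |d|=4 (t=2), |d|=5 (t=2), |d|=6 (t=2), |d|=8 (t=2); sum(t^3 - t) = 30.
        Var[W] = n(n+1)(2n+1)/24 - sum(t^3-t)/48 = 3900/24 - 30/48 = 161.875.
        z = (W - E[W]) / sqrt(Var[W]) = (18.5 - 39) / 12.7230 = -1.6113.
        Two-sided p = 2*Phi(z) = 0.107124.
Step 6: alpha = 0.05. fail to reject H0.

W+ = 59.5, W- = 18.5, W = min = 18.5, p = 0.107124, fail to reject H0.


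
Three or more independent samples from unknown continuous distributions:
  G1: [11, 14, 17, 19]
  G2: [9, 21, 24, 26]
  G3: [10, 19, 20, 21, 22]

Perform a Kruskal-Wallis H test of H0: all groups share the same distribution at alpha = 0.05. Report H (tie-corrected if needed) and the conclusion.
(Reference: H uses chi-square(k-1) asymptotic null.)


Step 1: Combine all N = 13 observations and assign midranks.
sorted (value, group, rank): (9,G2,1), (10,G3,2), (11,G1,3), (14,G1,4), (17,G1,5), (19,G1,6.5), (19,G3,6.5), (20,G3,8), (21,G2,9.5), (21,G3,9.5), (22,G3,11), (24,G2,12), (26,G2,13)
Step 2: Sum ranks within each group.
R_1 = 18.5 (n_1 = 4)
R_2 = 35.5 (n_2 = 4)
R_3 = 37 (n_3 = 5)
Step 3: H = 12/(N(N+1)) * sum(R_i^2/n_i) - 3(N+1)
     = 12/(13*14) * (18.5^2/4 + 35.5^2/4 + 37^2/5) - 3*14
     = 0.065934 * 674.425 - 42
     = 2.467582.
Step 4: Ties present; correction factor C = 1 - 12/(13^3 - 13) = 0.994505. Corrected H = 2.467582 / 0.994505 = 2.481215.
Step 5: Under H0, H ~ chi^2(2); p-value = 0.289208.
Step 6: alpha = 0.05. fail to reject H0.

H = 2.4812, df = 2, p = 0.289208, fail to reject H0.


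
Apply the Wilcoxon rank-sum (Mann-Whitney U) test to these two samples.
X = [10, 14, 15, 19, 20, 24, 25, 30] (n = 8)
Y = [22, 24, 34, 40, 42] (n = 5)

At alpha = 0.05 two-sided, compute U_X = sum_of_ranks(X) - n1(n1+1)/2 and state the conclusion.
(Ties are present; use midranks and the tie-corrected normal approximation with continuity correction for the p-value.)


Step 1: Combine and sort all 13 observations; assign midranks.
sorted (value, group): (10,X), (14,X), (15,X), (19,X), (20,X), (22,Y), (24,X), (24,Y), (25,X), (30,X), (34,Y), (40,Y), (42,Y)
ranks: 10->1, 14->2, 15->3, 19->4, 20->5, 22->6, 24->7.5, 24->7.5, 25->9, 30->10, 34->11, 40->12, 42->13
Step 2: Rank sum for X: R1 = 1 + 2 + 3 + 4 + 5 + 7.5 + 9 + 10 = 41.5.
Step 3: U_X = R1 - n1(n1+1)/2 = 41.5 - 8*9/2 = 41.5 - 36 = 5.5.
       U_Y = n1*n2 - U_X = 40 - 5.5 = 34.5.
Step 4: Ties are present, so use the tie-corrected normal approximation (with continuity correction) for the p-value.
Step 5: p-value = 0.040149; compare to alpha = 0.05. reject H0.

U_X = 5.5, p = 0.040149, reject H0 at alpha = 0.05.


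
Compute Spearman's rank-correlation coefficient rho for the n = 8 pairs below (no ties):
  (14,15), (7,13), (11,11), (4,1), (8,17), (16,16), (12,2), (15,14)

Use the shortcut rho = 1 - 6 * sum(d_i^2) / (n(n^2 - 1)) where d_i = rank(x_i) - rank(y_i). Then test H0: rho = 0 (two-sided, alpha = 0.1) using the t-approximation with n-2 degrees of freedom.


Step 1: Rank x and y separately (midranks; no ties here).
rank(x): 14->6, 7->2, 11->4, 4->1, 8->3, 16->8, 12->5, 15->7
rank(y): 15->6, 13->4, 11->3, 1->1, 17->8, 16->7, 2->2, 14->5
Step 2: d_i = R_x(i) - R_y(i); compute d_i^2.
  (6-6)^2=0, (2-4)^2=4, (4-3)^2=1, (1-1)^2=0, (3-8)^2=25, (8-7)^2=1, (5-2)^2=9, (7-5)^2=4
sum(d^2) = 44.
Step 3: rho = 1 - 6*44 / (8*(8^2 - 1)) = 1 - 264/504 = 0.476190.
Step 4: Under H0, t = rho * sqrt((n-2)/(1-rho^2)) = 1.3265 ~ t(6).
Step 5: Two-sided p-value from the t-distribution with 6 df = 0.232936.
Step 6: alpha = 0.1. fail to reject H0.

rho = 0.4762, p = 0.232936, fail to reject H0 at alpha = 0.1.


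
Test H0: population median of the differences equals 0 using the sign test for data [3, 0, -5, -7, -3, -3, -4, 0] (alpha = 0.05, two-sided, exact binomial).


Step 1: Discard zero differences. Original n = 8; n_eff = number of nonzero differences = 6.
Nonzero differences (with sign): +3, -5, -7, -3, -3, -4
Step 2: Count signs: positive = 1, negative = 5.
Step 3: Under H0: P(positive) = 0.5, so the number of positives S ~ Bin(6, 0.5).
Step 4: Two-sided exact p-value = sum of Bin(6,0.5) probabilities at or below the observed probability = 0.218750.
Step 5: alpha = 0.05. fail to reject H0.

n_eff = 6, pos = 1, neg = 5, p = 0.218750, fail to reject H0.


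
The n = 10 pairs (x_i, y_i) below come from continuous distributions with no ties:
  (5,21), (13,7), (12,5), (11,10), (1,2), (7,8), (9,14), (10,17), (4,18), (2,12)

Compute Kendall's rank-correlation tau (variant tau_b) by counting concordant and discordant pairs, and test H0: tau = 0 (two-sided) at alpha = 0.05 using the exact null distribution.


Step 1: Enumerate the 45 unordered pairs (i,j) with i<j and classify each by sign(x_j-x_i) * sign(y_j-y_i).
  (1,2):dx=+8,dy=-14->D; (1,3):dx=+7,dy=-16->D; (1,4):dx=+6,dy=-11->D; (1,5):dx=-4,dy=-19->C
  (1,6):dx=+2,dy=-13->D; (1,7):dx=+4,dy=-7->D; (1,8):dx=+5,dy=-4->D; (1,9):dx=-1,dy=-3->C
  (1,10):dx=-3,dy=-9->C; (2,3):dx=-1,dy=-2->C; (2,4):dx=-2,dy=+3->D; (2,5):dx=-12,dy=-5->C
  (2,6):dx=-6,dy=+1->D; (2,7):dx=-4,dy=+7->D; (2,8):dx=-3,dy=+10->D; (2,9):dx=-9,dy=+11->D
  (2,10):dx=-11,dy=+5->D; (3,4):dx=-1,dy=+5->D; (3,5):dx=-11,dy=-3->C; (3,6):dx=-5,dy=+3->D
  (3,7):dx=-3,dy=+9->D; (3,8):dx=-2,dy=+12->D; (3,9):dx=-8,dy=+13->D; (3,10):dx=-10,dy=+7->D
  (4,5):dx=-10,dy=-8->C; (4,6):dx=-4,dy=-2->C; (4,7):dx=-2,dy=+4->D; (4,8):dx=-1,dy=+7->D
  (4,9):dx=-7,dy=+8->D; (4,10):dx=-9,dy=+2->D; (5,6):dx=+6,dy=+6->C; (5,7):dx=+8,dy=+12->C
  (5,8):dx=+9,dy=+15->C; (5,9):dx=+3,dy=+16->C; (5,10):dx=+1,dy=+10->C; (6,7):dx=+2,dy=+6->C
  (6,8):dx=+3,dy=+9->C; (6,9):dx=-3,dy=+10->D; (6,10):dx=-5,dy=+4->D; (7,8):dx=+1,dy=+3->C
  (7,9):dx=-5,dy=+4->D; (7,10):dx=-7,dy=-2->C; (8,9):dx=-6,dy=+1->D; (8,10):dx=-8,dy=-5->C
  (9,10):dx=-2,dy=-6->C
Step 2: C = 19, D = 26, total pairs = 45.
Step 3: tau = (C - D)/(n(n-1)/2) = (19 - 26)/45 = -0.155556.
Step 4: Exact two-sided p-value (enumerate n! = 3628800 permutations of y under H0): p = 0.600654.
Step 5: alpha = 0.05. fail to reject H0.

tau_b = -0.1556 (C=19, D=26), p = 0.600654, fail to reject H0.


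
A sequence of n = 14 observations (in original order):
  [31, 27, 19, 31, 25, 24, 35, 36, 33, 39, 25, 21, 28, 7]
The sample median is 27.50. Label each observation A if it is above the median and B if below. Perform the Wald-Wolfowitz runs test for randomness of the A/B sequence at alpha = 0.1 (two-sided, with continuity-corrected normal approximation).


Step 1: Compute median = 27.50; label A = above, B = below.
Labels in order: ABBABBAAAABBAB  (n_A = 7, n_B = 7)
Step 2: Count runs R = 8.
Step 3: Under H0 (random ordering), E[R] = 2*n_A*n_B/(n_A+n_B) + 1 = 2*7*7/14 + 1 = 8.0000.
        Var[R] = 2*n_A*n_B*(2*n_A*n_B - n_A - n_B) / ((n_A+n_B)^2 * (n_A+n_B-1)) = 8232/2548 = 3.2308.
        SD[R] = 1.7974.
Step 4: R = E[R], so z = 0 with no continuity correction.
Step 5: Two-sided p-value via normal approximation = 2*(1 - Phi(|z|)) = 1.000000.
Step 6: alpha = 0.1. fail to reject H0.

R = 8, z = 0.0000, p = 1.000000, fail to reject H0.


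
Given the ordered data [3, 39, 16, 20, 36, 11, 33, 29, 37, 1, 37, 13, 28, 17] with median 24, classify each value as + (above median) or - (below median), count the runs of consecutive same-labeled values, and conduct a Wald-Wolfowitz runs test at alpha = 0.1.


Step 1: Compute median = 24; label A = above, B = below.
Labels in order: BABBABAAABABAB  (n_A = 7, n_B = 7)
Step 2: Count runs R = 11.
Step 3: Under H0 (random ordering), E[R] = 2*n_A*n_B/(n_A+n_B) + 1 = 2*7*7/14 + 1 = 8.0000.
        Var[R] = 2*n_A*n_B*(2*n_A*n_B - n_A - n_B) / ((n_A+n_B)^2 * (n_A+n_B-1)) = 8232/2548 = 3.2308.
        SD[R] = 1.7974.
Step 4: Continuity-corrected z = (R - 0.5 - E[R]) / SD[R] = (11 - 0.5 - 8.0000) / 1.7974 = 1.3909.
Step 5: Two-sided p-value via normal approximation = 2*(1 - Phi(|z|)) = 0.164264.
Step 6: alpha = 0.1. fail to reject H0.

R = 11, z = 1.3909, p = 0.164264, fail to reject H0.


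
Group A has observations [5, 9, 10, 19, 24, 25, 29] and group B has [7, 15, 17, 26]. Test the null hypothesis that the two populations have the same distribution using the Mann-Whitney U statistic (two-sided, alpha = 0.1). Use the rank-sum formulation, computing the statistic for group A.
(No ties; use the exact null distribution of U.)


Step 1: Combine and sort all 11 observations; assign midranks.
sorted (value, group): (5,X), (7,Y), (9,X), (10,X), (15,Y), (17,Y), (19,X), (24,X), (25,X), (26,Y), (29,X)
ranks: 5->1, 7->2, 9->3, 10->4, 15->5, 17->6, 19->7, 24->8, 25->9, 26->10, 29->11
Step 2: Rank sum for X: R1 = 1 + 3 + 4 + 7 + 8 + 9 + 11 = 43.
Step 3: U_X = R1 - n1(n1+1)/2 = 43 - 7*8/2 = 43 - 28 = 15.
       U_Y = n1*n2 - U_X = 28 - 15 = 13.
Step 4: No ties, so the exact null distribution of U (based on enumerating the C(11,7) = 330 equally likely rank assignments) gives the two-sided p-value.
Step 5: p-value = 0.927273; compare to alpha = 0.1. fail to reject H0.

U_X = 15, p = 0.927273, fail to reject H0 at alpha = 0.1.


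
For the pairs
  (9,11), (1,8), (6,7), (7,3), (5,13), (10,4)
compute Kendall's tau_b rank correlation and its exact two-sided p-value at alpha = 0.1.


Step 1: Enumerate the 15 unordered pairs (i,j) with i<j and classify each by sign(x_j-x_i) * sign(y_j-y_i).
  (1,2):dx=-8,dy=-3->C; (1,3):dx=-3,dy=-4->C; (1,4):dx=-2,dy=-8->C; (1,5):dx=-4,dy=+2->D
  (1,6):dx=+1,dy=-7->D; (2,3):dx=+5,dy=-1->D; (2,4):dx=+6,dy=-5->D; (2,5):dx=+4,dy=+5->C
  (2,6):dx=+9,dy=-4->D; (3,4):dx=+1,dy=-4->D; (3,5):dx=-1,dy=+6->D; (3,6):dx=+4,dy=-3->D
  (4,5):dx=-2,dy=+10->D; (4,6):dx=+3,dy=+1->C; (5,6):dx=+5,dy=-9->D
Step 2: C = 5, D = 10, total pairs = 15.
Step 3: tau = (C - D)/(n(n-1)/2) = (5 - 10)/15 = -0.333333.
Step 4: Exact two-sided p-value (enumerate n! = 720 permutations of y under H0): p = 0.469444.
Step 5: alpha = 0.1. fail to reject H0.

tau_b = -0.3333 (C=5, D=10), p = 0.469444, fail to reject H0.


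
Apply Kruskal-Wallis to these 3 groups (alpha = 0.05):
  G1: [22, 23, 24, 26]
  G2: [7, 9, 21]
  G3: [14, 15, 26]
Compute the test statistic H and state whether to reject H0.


Step 1: Combine all N = 10 observations and assign midranks.
sorted (value, group, rank): (7,G2,1), (9,G2,2), (14,G3,3), (15,G3,4), (21,G2,5), (22,G1,6), (23,G1,7), (24,G1,8), (26,G1,9.5), (26,G3,9.5)
Step 2: Sum ranks within each group.
R_1 = 30.5 (n_1 = 4)
R_2 = 8 (n_2 = 3)
R_3 = 16.5 (n_3 = 3)
Step 3: H = 12/(N(N+1)) * sum(R_i^2/n_i) - 3(N+1)
     = 12/(10*11) * (30.5^2/4 + 8^2/3 + 16.5^2/3) - 3*11
     = 0.109091 * 344.646 - 33
     = 4.597727.
Step 4: Ties present; correction factor C = 1 - 6/(10^3 - 10) = 0.993939. Corrected H = 4.597727 / 0.993939 = 4.625762.
Step 5: Under H0, H ~ chi^2(2); p-value = 0.098976.
Step 6: alpha = 0.05. fail to reject H0.

H = 4.6258, df = 2, p = 0.098976, fail to reject H0.


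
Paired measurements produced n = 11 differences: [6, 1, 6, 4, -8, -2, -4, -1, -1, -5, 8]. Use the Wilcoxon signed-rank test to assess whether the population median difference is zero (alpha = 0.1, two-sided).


Step 1: Drop any zero differences (none here) and take |d_i|.
|d| = [6, 1, 6, 4, 8, 2, 4, 1, 1, 5, 8]
Step 2: Midrank |d_i| (ties get averaged ranks).
ranks: |6|->8.5, |1|->2, |6|->8.5, |4|->5.5, |8|->10.5, |2|->4, |4|->5.5, |1|->2, |1|->2, |5|->7, |8|->10.5
Step 3: Attach original signs; sum ranks with positive sign and with negative sign.
W+ = 8.5 + 2 + 8.5 + 5.5 + 10.5 = 35
W- = 10.5 + 4 + 5.5 + 2 + 2 + 7 = 31
(Check: W+ + W- = 66 should equal n(n+1)/2 = 66.)
Step 4: Test statistic W = min(W+, W-) = 31.
Step 5: Ties in |d|, so use the tie-corrected normal approximation.
        E[W] = n(n+1)/4 = 11*12/4 = 33.
        Tie groups: |d|=1 (t=3), |d|=4 (t=2), |d|=6 (t=2), |d|=8 (t=2); sum(t^3 - t) = 42.
        Var[W] = n(n+1)(2n+1)/24 - sum(t^3-t)/48 = 3036/24 - 42/48 = 125.625.
        z = (W - E[W]) / sqrt(Var[W]) = (31 - 33) / 11.2083 = -0.1784.
        Two-sided p = 2*Phi(z) = 0.858378.
Step 6: alpha = 0.1. fail to reject H0.

W+ = 35, W- = 31, W = min = 31, p = 0.858378, fail to reject H0.


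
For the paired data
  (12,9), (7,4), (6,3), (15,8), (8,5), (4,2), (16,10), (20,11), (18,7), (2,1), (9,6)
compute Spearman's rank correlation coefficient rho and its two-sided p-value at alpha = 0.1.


Step 1: Rank x and y separately (midranks; no ties here).
rank(x): 12->7, 7->4, 6->3, 15->8, 8->5, 4->2, 16->9, 20->11, 18->10, 2->1, 9->6
rank(y): 9->9, 4->4, 3->3, 8->8, 5->5, 2->2, 10->10, 11->11, 7->7, 1->1, 6->6
Step 2: d_i = R_x(i) - R_y(i); compute d_i^2.
  (7-9)^2=4, (4-4)^2=0, (3-3)^2=0, (8-8)^2=0, (5-5)^2=0, (2-2)^2=0, (9-10)^2=1, (11-11)^2=0, (10-7)^2=9, (1-1)^2=0, (6-6)^2=0
sum(d^2) = 14.
Step 3: rho = 1 - 6*14 / (11*(11^2 - 1)) = 1 - 84/1320 = 0.936364.
Step 4: Under H0, t = rho * sqrt((n-2)/(1-rho^2)) = 8.0024 ~ t(9).
Step 5: Two-sided p-value from the t-distribution with 9 df = 0.000022.
Step 6: alpha = 0.1. reject H0.

rho = 0.9364, p = 0.000022, reject H0 at alpha = 0.1.


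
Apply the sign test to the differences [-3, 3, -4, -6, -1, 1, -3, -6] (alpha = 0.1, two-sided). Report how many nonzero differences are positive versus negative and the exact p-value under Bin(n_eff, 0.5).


Step 1: Discard zero differences. Original n = 8; n_eff = number of nonzero differences = 8.
Nonzero differences (with sign): -3, +3, -4, -6, -1, +1, -3, -6
Step 2: Count signs: positive = 2, negative = 6.
Step 3: Under H0: P(positive) = 0.5, so the number of positives S ~ Bin(8, 0.5).
Step 4: Two-sided exact p-value = sum of Bin(8,0.5) probabilities at or below the observed probability = 0.289062.
Step 5: alpha = 0.1. fail to reject H0.

n_eff = 8, pos = 2, neg = 6, p = 0.289062, fail to reject H0.


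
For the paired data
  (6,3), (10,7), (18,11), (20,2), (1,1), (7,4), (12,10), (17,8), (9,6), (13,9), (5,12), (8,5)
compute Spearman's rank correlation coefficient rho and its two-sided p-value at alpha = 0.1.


Step 1: Rank x and y separately (midranks; no ties here).
rank(x): 6->3, 10->7, 18->11, 20->12, 1->1, 7->4, 12->8, 17->10, 9->6, 13->9, 5->2, 8->5
rank(y): 3->3, 7->7, 11->11, 2->2, 1->1, 4->4, 10->10, 8->8, 6->6, 9->9, 12->12, 5->5
Step 2: d_i = R_x(i) - R_y(i); compute d_i^2.
  (3-3)^2=0, (7-7)^2=0, (11-11)^2=0, (12-2)^2=100, (1-1)^2=0, (4-4)^2=0, (8-10)^2=4, (10-8)^2=4, (6-6)^2=0, (9-9)^2=0, (2-12)^2=100, (5-5)^2=0
sum(d^2) = 208.
Step 3: rho = 1 - 6*208 / (12*(12^2 - 1)) = 1 - 1248/1716 = 0.272727.
Step 4: Under H0, t = rho * sqrt((n-2)/(1-rho^2)) = 0.8964 ~ t(10).
Step 5: Two-sided p-value from the t-distribution with 10 df = 0.391097.
Step 6: alpha = 0.1. fail to reject H0.

rho = 0.2727, p = 0.391097, fail to reject H0 at alpha = 0.1.


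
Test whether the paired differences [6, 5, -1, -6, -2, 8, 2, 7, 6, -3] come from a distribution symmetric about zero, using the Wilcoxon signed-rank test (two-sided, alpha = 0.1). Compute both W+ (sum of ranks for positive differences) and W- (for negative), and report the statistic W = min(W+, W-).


Step 1: Drop any zero differences (none here) and take |d_i|.
|d| = [6, 5, 1, 6, 2, 8, 2, 7, 6, 3]
Step 2: Midrank |d_i| (ties get averaged ranks).
ranks: |6|->7, |5|->5, |1|->1, |6|->7, |2|->2.5, |8|->10, |2|->2.5, |7|->9, |6|->7, |3|->4
Step 3: Attach original signs; sum ranks with positive sign and with negative sign.
W+ = 7 + 5 + 10 + 2.5 + 9 + 7 = 40.5
W- = 1 + 7 + 2.5 + 4 = 14.5
(Check: W+ + W- = 55 should equal n(n+1)/2 = 55.)
Step 4: Test statistic W = min(W+, W-) = 14.5.
Step 5: Ties in |d|, so use the tie-corrected normal approximation.
        E[W] = n(n+1)/4 = 10*11/4 = 27.5.
        Tie groups: |d|=2 (t=2), |d|=6 (t=3); sum(t^3 - t) = 30.
        Var[W] = n(n+1)(2n+1)/24 - sum(t^3-t)/48 = 2310/24 - 30/48 = 95.625.
        z = (W - E[W]) / sqrt(Var[W]) = (14.5 - 27.5) / 9.7788 = -1.3294.
        Two-sided p = 2*Phi(z) = 0.183714.
Step 6: alpha = 0.1. fail to reject H0.

W+ = 40.5, W- = 14.5, W = min = 14.5, p = 0.183714, fail to reject H0.


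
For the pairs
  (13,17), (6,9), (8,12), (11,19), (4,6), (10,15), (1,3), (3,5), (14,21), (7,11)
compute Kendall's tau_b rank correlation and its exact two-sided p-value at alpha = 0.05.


Step 1: Enumerate the 45 unordered pairs (i,j) with i<j and classify each by sign(x_j-x_i) * sign(y_j-y_i).
  (1,2):dx=-7,dy=-8->C; (1,3):dx=-5,dy=-5->C; (1,4):dx=-2,dy=+2->D; (1,5):dx=-9,dy=-11->C
  (1,6):dx=-3,dy=-2->C; (1,7):dx=-12,dy=-14->C; (1,8):dx=-10,dy=-12->C; (1,9):dx=+1,dy=+4->C
  (1,10):dx=-6,dy=-6->C; (2,3):dx=+2,dy=+3->C; (2,4):dx=+5,dy=+10->C; (2,5):dx=-2,dy=-3->C
  (2,6):dx=+4,dy=+6->C; (2,7):dx=-5,dy=-6->C; (2,8):dx=-3,dy=-4->C; (2,9):dx=+8,dy=+12->C
  (2,10):dx=+1,dy=+2->C; (3,4):dx=+3,dy=+7->C; (3,5):dx=-4,dy=-6->C; (3,6):dx=+2,dy=+3->C
  (3,7):dx=-7,dy=-9->C; (3,8):dx=-5,dy=-7->C; (3,9):dx=+6,dy=+9->C; (3,10):dx=-1,dy=-1->C
  (4,5):dx=-7,dy=-13->C; (4,6):dx=-1,dy=-4->C; (4,7):dx=-10,dy=-16->C; (4,8):dx=-8,dy=-14->C
  (4,9):dx=+3,dy=+2->C; (4,10):dx=-4,dy=-8->C; (5,6):dx=+6,dy=+9->C; (5,7):dx=-3,dy=-3->C
  (5,8):dx=-1,dy=-1->C; (5,9):dx=+10,dy=+15->C; (5,10):dx=+3,dy=+5->C; (6,7):dx=-9,dy=-12->C
  (6,8):dx=-7,dy=-10->C; (6,9):dx=+4,dy=+6->C; (6,10):dx=-3,dy=-4->C; (7,8):dx=+2,dy=+2->C
  (7,9):dx=+13,dy=+18->C; (7,10):dx=+6,dy=+8->C; (8,9):dx=+11,dy=+16->C; (8,10):dx=+4,dy=+6->C
  (9,10):dx=-7,dy=-10->C
Step 2: C = 44, D = 1, total pairs = 45.
Step 3: tau = (C - D)/(n(n-1)/2) = (44 - 1)/45 = 0.955556.
Step 4: Exact two-sided p-value (enumerate n! = 3628800 permutations of y under H0): p = 0.000006.
Step 5: alpha = 0.05. reject H0.

tau_b = 0.9556 (C=44, D=1), p = 0.000006, reject H0.


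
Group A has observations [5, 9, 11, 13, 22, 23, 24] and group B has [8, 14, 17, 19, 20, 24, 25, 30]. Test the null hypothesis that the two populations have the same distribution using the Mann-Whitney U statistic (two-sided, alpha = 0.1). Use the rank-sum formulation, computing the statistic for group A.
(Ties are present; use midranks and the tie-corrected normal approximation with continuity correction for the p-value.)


Step 1: Combine and sort all 15 observations; assign midranks.
sorted (value, group): (5,X), (8,Y), (9,X), (11,X), (13,X), (14,Y), (17,Y), (19,Y), (20,Y), (22,X), (23,X), (24,X), (24,Y), (25,Y), (30,Y)
ranks: 5->1, 8->2, 9->3, 11->4, 13->5, 14->6, 17->7, 19->8, 20->9, 22->10, 23->11, 24->12.5, 24->12.5, 25->14, 30->15
Step 2: Rank sum for X: R1 = 1 + 3 + 4 + 5 + 10 + 11 + 12.5 = 46.5.
Step 3: U_X = R1 - n1(n1+1)/2 = 46.5 - 7*8/2 = 46.5 - 28 = 18.5.
       U_Y = n1*n2 - U_X = 56 - 18.5 = 37.5.
Step 4: Ties are present, so use the tie-corrected normal approximation (with continuity correction) for the p-value.
Step 5: p-value = 0.297190; compare to alpha = 0.1. fail to reject H0.

U_X = 18.5, p = 0.297190, fail to reject H0 at alpha = 0.1.


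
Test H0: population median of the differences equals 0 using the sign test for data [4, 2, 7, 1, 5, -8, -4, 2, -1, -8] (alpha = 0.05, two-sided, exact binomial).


Step 1: Discard zero differences. Original n = 10; n_eff = number of nonzero differences = 10.
Nonzero differences (with sign): +4, +2, +7, +1, +5, -8, -4, +2, -1, -8
Step 2: Count signs: positive = 6, negative = 4.
Step 3: Under H0: P(positive) = 0.5, so the number of positives S ~ Bin(10, 0.5).
Step 4: Two-sided exact p-value = sum of Bin(10,0.5) probabilities at or below the observed probability = 0.753906.
Step 5: alpha = 0.05. fail to reject H0.

n_eff = 10, pos = 6, neg = 4, p = 0.753906, fail to reject H0.


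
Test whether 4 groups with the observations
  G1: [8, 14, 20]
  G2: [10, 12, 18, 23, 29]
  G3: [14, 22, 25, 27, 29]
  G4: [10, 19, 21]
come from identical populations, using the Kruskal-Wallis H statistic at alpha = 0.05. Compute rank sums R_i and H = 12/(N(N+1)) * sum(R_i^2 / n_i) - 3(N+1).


Step 1: Combine all N = 16 observations and assign midranks.
sorted (value, group, rank): (8,G1,1), (10,G2,2.5), (10,G4,2.5), (12,G2,4), (14,G1,5.5), (14,G3,5.5), (18,G2,7), (19,G4,8), (20,G1,9), (21,G4,10), (22,G3,11), (23,G2,12), (25,G3,13), (27,G3,14), (29,G2,15.5), (29,G3,15.5)
Step 2: Sum ranks within each group.
R_1 = 15.5 (n_1 = 3)
R_2 = 41 (n_2 = 5)
R_3 = 59 (n_3 = 5)
R_4 = 20.5 (n_4 = 3)
Step 3: H = 12/(N(N+1)) * sum(R_i^2/n_i) - 3(N+1)
     = 12/(16*17) * (15.5^2/3 + 41^2/5 + 59^2/5 + 20.5^2/3) - 3*17
     = 0.044118 * 1252.57 - 51
     = 4.260294.
Step 4: Ties present; correction factor C = 1 - 18/(16^3 - 16) = 0.995588. Corrected H = 4.260294 / 0.995588 = 4.279173.
Step 5: Under H0, H ~ chi^2(3); p-value = 0.232854.
Step 6: alpha = 0.05. fail to reject H0.

H = 4.2792, df = 3, p = 0.232854, fail to reject H0.


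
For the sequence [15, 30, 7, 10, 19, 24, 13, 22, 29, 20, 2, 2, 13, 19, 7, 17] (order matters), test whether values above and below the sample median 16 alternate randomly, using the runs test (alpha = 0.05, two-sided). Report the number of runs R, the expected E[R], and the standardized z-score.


Step 1: Compute median = 16; label A = above, B = below.
Labels in order: BABBAABAAABBBABA  (n_A = 8, n_B = 8)
Step 2: Count runs R = 10.
Step 3: Under H0 (random ordering), E[R] = 2*n_A*n_B/(n_A+n_B) + 1 = 2*8*8/16 + 1 = 9.0000.
        Var[R] = 2*n_A*n_B*(2*n_A*n_B - n_A - n_B) / ((n_A+n_B)^2 * (n_A+n_B-1)) = 14336/3840 = 3.7333.
        SD[R] = 1.9322.
Step 4: Continuity-corrected z = (R - 0.5 - E[R]) / SD[R] = (10 - 0.5 - 9.0000) / 1.9322 = 0.2588.
Step 5: Two-sided p-value via normal approximation = 2*(1 - Phi(|z|)) = 0.795809.
Step 6: alpha = 0.05. fail to reject H0.

R = 10, z = 0.2588, p = 0.795809, fail to reject H0.


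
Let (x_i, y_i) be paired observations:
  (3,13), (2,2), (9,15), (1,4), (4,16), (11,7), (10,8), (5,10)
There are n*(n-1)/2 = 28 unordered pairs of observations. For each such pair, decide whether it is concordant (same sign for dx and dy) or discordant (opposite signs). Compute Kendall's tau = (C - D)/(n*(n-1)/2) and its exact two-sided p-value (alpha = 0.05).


Step 1: Enumerate the 28 unordered pairs (i,j) with i<j and classify each by sign(x_j-x_i) * sign(y_j-y_i).
  (1,2):dx=-1,dy=-11->C; (1,3):dx=+6,dy=+2->C; (1,4):dx=-2,dy=-9->C; (1,5):dx=+1,dy=+3->C
  (1,6):dx=+8,dy=-6->D; (1,7):dx=+7,dy=-5->D; (1,8):dx=+2,dy=-3->D; (2,3):dx=+7,dy=+13->C
  (2,4):dx=-1,dy=+2->D; (2,5):dx=+2,dy=+14->C; (2,6):dx=+9,dy=+5->C; (2,7):dx=+8,dy=+6->C
  (2,8):dx=+3,dy=+8->C; (3,4):dx=-8,dy=-11->C; (3,5):dx=-5,dy=+1->D; (3,6):dx=+2,dy=-8->D
  (3,7):dx=+1,dy=-7->D; (3,8):dx=-4,dy=-5->C; (4,5):dx=+3,dy=+12->C; (4,6):dx=+10,dy=+3->C
  (4,7):dx=+9,dy=+4->C; (4,8):dx=+4,dy=+6->C; (5,6):dx=+7,dy=-9->D; (5,7):dx=+6,dy=-8->D
  (5,8):dx=+1,dy=-6->D; (6,7):dx=-1,dy=+1->D; (6,8):dx=-6,dy=+3->D; (7,8):dx=-5,dy=+2->D
Step 2: C = 15, D = 13, total pairs = 28.
Step 3: tau = (C - D)/(n(n-1)/2) = (15 - 13)/28 = 0.071429.
Step 4: Exact two-sided p-value (enumerate n! = 40320 permutations of y under H0): p = 0.904861.
Step 5: alpha = 0.05. fail to reject H0.

tau_b = 0.0714 (C=15, D=13), p = 0.904861, fail to reject H0.


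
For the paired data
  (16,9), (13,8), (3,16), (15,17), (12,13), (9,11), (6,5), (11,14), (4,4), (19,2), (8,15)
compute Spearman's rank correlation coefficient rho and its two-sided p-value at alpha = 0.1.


Step 1: Rank x and y separately (midranks; no ties here).
rank(x): 16->10, 13->8, 3->1, 15->9, 12->7, 9->5, 6->3, 11->6, 4->2, 19->11, 8->4
rank(y): 9->5, 8->4, 16->10, 17->11, 13->7, 11->6, 5->3, 14->8, 4->2, 2->1, 15->9
Step 2: d_i = R_x(i) - R_y(i); compute d_i^2.
  (10-5)^2=25, (8-4)^2=16, (1-10)^2=81, (9-11)^2=4, (7-7)^2=0, (5-6)^2=1, (3-3)^2=0, (6-8)^2=4, (2-2)^2=0, (11-1)^2=100, (4-9)^2=25
sum(d^2) = 256.
Step 3: rho = 1 - 6*256 / (11*(11^2 - 1)) = 1 - 1536/1320 = -0.163636.
Step 4: Under H0, t = rho * sqrt((n-2)/(1-rho^2)) = -0.4976 ~ t(9).
Step 5: Two-sided p-value from the t-distribution with 9 df = 0.630685.
Step 6: alpha = 0.1. fail to reject H0.

rho = -0.1636, p = 0.630685, fail to reject H0 at alpha = 0.1.


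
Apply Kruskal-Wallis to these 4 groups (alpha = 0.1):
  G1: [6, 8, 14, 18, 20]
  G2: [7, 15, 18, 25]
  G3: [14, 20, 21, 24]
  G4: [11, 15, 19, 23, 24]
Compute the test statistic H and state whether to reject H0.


Step 1: Combine all N = 18 observations and assign midranks.
sorted (value, group, rank): (6,G1,1), (7,G2,2), (8,G1,3), (11,G4,4), (14,G1,5.5), (14,G3,5.5), (15,G2,7.5), (15,G4,7.5), (18,G1,9.5), (18,G2,9.5), (19,G4,11), (20,G1,12.5), (20,G3,12.5), (21,G3,14), (23,G4,15), (24,G3,16.5), (24,G4,16.5), (25,G2,18)
Step 2: Sum ranks within each group.
R_1 = 31.5 (n_1 = 5)
R_2 = 37 (n_2 = 4)
R_3 = 48.5 (n_3 = 4)
R_4 = 54 (n_4 = 5)
Step 3: H = 12/(N(N+1)) * sum(R_i^2/n_i) - 3(N+1)
     = 12/(18*19) * (31.5^2/5 + 37^2/4 + 48.5^2/4 + 54^2/5) - 3*19
     = 0.035088 * 1711.96 - 57
     = 3.068860.
Step 4: Ties present; correction factor C = 1 - 30/(18^3 - 18) = 0.994840. Corrected H = 3.068860 / 0.994840 = 3.084777.
Step 5: Under H0, H ~ chi^2(3); p-value = 0.378738.
Step 6: alpha = 0.1. fail to reject H0.

H = 3.0848, df = 3, p = 0.378738, fail to reject H0.


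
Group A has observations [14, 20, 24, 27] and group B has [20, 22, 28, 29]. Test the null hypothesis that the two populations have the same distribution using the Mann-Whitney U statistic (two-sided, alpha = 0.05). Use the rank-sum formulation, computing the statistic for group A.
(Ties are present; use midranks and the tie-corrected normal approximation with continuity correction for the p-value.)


Step 1: Combine and sort all 8 observations; assign midranks.
sorted (value, group): (14,X), (20,X), (20,Y), (22,Y), (24,X), (27,X), (28,Y), (29,Y)
ranks: 14->1, 20->2.5, 20->2.5, 22->4, 24->5, 27->6, 28->7, 29->8
Step 2: Rank sum for X: R1 = 1 + 2.5 + 5 + 6 = 14.5.
Step 3: U_X = R1 - n1(n1+1)/2 = 14.5 - 4*5/2 = 14.5 - 10 = 4.5.
       U_Y = n1*n2 - U_X = 16 - 4.5 = 11.5.
Step 4: Ties are present, so use the tie-corrected normal approximation (with continuity correction) for the p-value.
Step 5: p-value = 0.383630; compare to alpha = 0.05. fail to reject H0.

U_X = 4.5, p = 0.383630, fail to reject H0 at alpha = 0.05.


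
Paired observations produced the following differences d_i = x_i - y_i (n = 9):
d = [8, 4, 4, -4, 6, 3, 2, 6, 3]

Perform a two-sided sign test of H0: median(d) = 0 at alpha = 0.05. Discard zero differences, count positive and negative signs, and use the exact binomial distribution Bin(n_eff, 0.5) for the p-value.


Step 1: Discard zero differences. Original n = 9; n_eff = number of nonzero differences = 9.
Nonzero differences (with sign): +8, +4, +4, -4, +6, +3, +2, +6, +3
Step 2: Count signs: positive = 8, negative = 1.
Step 3: Under H0: P(positive) = 0.5, so the number of positives S ~ Bin(9, 0.5).
Step 4: Two-sided exact p-value = sum of Bin(9,0.5) probabilities at or below the observed probability = 0.039062.
Step 5: alpha = 0.05. reject H0.

n_eff = 9, pos = 8, neg = 1, p = 0.039062, reject H0.
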